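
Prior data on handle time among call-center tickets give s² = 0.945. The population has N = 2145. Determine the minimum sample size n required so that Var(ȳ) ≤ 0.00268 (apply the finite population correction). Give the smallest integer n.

Without fpc, n₀ = s²/D = 0.945/0.00268 = 352.6119.
With fpc, (1 − n/N)·s²/n ≤ D requires n ≥ n₀/(1 + n₀/N) = 352.6119/(1 + 352.6119/2145) = 302.8303.
Rounding up, n = 303.

303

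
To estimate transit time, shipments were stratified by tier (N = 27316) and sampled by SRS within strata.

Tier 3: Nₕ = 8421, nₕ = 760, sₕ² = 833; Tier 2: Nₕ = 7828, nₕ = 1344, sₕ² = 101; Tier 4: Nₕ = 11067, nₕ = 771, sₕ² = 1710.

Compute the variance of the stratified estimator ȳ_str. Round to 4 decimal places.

0.4386

Var(ȳ_str) = Σₕ Wₕ²(1 − fₕ)sₕ²/nₕ with Wₕ = Nₕ/N, N = 27316.
Tier 3: Wₕ = 0.30828086; term = 0.30828086²·(1 − 0.09025056)·833/760 = 0.094764643.
Tier 2: Wₕ = 0.28657197; term = 0.28657197²·(1 − 0.17169136)·101/1344 = 0.0051118926.
Tier 4: Wₕ = 0.40514717; term = 0.40514717²·(1 − 0.06966658)·1710/771 = 0.3386928.
Sum = 0.43856934.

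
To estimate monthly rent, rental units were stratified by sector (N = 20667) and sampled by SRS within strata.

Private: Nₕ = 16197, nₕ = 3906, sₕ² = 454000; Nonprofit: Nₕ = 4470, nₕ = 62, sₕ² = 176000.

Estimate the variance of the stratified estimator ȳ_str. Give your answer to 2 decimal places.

185.13

Var(ȳ_str) = Σₕ Wₕ²(1 − fₕ)sₕ²/nₕ with Wₕ = Nₕ/N, N = 20667.
Private: Wₕ = 0.78371317; term = 0.78371317²·(1 − 0.24115577)·454000/3906 = 54.173954.
Nonprofit: Wₕ = 0.21628683; term = 0.21628683²·(1 − 0.01387025)·176000/62 = 130.95293.
Sum = 185.12688.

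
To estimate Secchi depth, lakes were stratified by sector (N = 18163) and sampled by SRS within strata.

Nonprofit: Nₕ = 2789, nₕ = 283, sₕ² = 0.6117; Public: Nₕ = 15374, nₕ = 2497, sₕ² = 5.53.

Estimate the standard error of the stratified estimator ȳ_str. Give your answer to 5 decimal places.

0.03708

Var(ȳ_str) = Σₕ Wₕ²(1 − fₕ)sₕ²/nₕ with Wₕ = Nₕ/N, N = 18163.
Nonprofit: Wₕ = 0.15355393; term = 0.15355393²·(1 − 0.10147006)·0.6117/283 = 4.5793776 × 10^-5.
Public: Wₕ = 0.84644607; term = 0.84644607²·(1 − 0.16241707)·5.53/2497 = 0.0013290245.
Sum = 0.0013748183.
SE = √(0.0013748183) = 0.03708.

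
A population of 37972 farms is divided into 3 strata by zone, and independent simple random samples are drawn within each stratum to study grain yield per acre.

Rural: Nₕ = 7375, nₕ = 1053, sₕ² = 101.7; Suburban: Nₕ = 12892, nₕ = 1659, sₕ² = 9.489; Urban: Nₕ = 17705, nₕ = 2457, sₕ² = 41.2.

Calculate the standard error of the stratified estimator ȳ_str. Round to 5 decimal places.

0.08269

Var(ȳ_str) = Σₕ Wₕ²(1 − fₕ)sₕ²/nₕ with Wₕ = Nₕ/N, N = 37972.
Rural: Wₕ = 0.19422206; term = 0.19422206²·(1 − 0.14277966)·101.7/1053 = 0.0031230731.
Suburban: Wₕ = 0.33951333; term = 0.33951333²·(1 − 0.12868446)·9.489/1659 = 5.7446447 × 10^-4.
Urban: Wₕ = 0.46626462; term = 0.46626462²·(1 − 0.13877436)·41.2/2457 = 0.0031395972.
Sum = 0.0068371348.
SE = √(0.0068371348) = 0.08269.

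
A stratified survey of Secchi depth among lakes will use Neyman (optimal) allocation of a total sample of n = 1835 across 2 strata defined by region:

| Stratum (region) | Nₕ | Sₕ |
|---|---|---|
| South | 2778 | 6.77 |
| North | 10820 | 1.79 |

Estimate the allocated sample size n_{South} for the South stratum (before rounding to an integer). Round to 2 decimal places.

904.02

Neyman allocation: nₕ = n·NₕSₕ / Σⱼ NⱼSⱼ.
Σ NⱼSⱼ = 2778·6.77 + 10820·1.79 = 38174.86.
n_{South} = 1835·2778·6.77 / 38174.86 = 904.02.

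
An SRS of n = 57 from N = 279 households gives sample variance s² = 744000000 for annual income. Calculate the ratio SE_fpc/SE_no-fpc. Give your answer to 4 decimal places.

f = n/N = 57/279 = 0.20430108.
SE_no-fpc = √(s²/n) = 3612.8426; SE_fpc = √((1−f)s²/n) = 3222.7263.
Ratio = √(1−f) = 0.89201958.

0.8920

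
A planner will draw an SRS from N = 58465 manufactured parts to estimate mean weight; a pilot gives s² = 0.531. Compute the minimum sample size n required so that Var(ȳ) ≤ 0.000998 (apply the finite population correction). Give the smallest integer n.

528

Without fpc, n₀ = s²/D = 0.531/0.000998 = 532.0641.
With fpc, (1 − n/N)·s²/n ≤ D requires n ≥ n₀/(1 + n₀/N) = 532.0641/(1 + 532.0641/58465) = 527.2657.
Rounding up, n = 528.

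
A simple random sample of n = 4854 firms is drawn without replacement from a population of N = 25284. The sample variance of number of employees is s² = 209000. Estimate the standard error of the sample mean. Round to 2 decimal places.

Under SRS without replacement, Var(ȳ) = (1 − f)·s²/n with f = n/N = 4854/25284 = 0.19197912.
Var(ȳ) = (1 − 0.19197912)·209000/4854 = 0.80802088·43.057272 = 34.791175.
SE(ȳ) = √(34.791175) = 5.90.

5.90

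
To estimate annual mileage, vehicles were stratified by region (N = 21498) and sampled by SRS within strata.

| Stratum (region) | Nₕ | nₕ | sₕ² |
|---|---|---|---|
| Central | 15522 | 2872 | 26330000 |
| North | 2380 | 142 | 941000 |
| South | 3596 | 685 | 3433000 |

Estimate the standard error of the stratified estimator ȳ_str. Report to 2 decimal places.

Var(ȳ_str) = Σₕ Wₕ²(1 − fₕ)sₕ²/nₕ with Wₕ = Nₕ/N, N = 21498.
Central: Wₕ = 0.72202065; term = 0.72202065²·(1 − 0.18502770)·26330000/2872 = 3895.0094.
North: Wₕ = 0.11070797; term = 0.11070797²·(1 − 0.05966387)·941000/142 = 76.373413.
South: Wₕ = 0.16727137; term = 0.16727137²·(1 − 0.19048943)·3433000/685 = 113.51389.
Sum = 4084.8967.
SE = √(4084.8967) = 63.91.

63.91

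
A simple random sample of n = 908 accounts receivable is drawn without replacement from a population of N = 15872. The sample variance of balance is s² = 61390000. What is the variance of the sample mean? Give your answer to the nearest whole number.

63742

Under SRS without replacement, Var(ȳ) = (1 − f)·s²/n with f = n/N = 908/15872 = 0.05720766.
Var(ȳ) = (1 − 0.05720766)·61390000/908 = 0.94279234·67610.132 = 63742.315.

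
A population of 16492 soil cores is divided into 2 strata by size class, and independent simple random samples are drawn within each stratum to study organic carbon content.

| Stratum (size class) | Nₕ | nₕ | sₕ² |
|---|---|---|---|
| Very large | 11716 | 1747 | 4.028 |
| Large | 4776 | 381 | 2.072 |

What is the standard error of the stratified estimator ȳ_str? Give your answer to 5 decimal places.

0.03755

Var(ȳ_str) = Σₕ Wₕ²(1 − fₕ)sₕ²/nₕ with Wₕ = Nₕ/N, N = 16492.
Very large: Wₕ = 0.71040504; term = 0.71040504²·(1 − 0.14911233)·4.028/1747 = 9.9010411 × 10^-4.
Large: Wₕ = 0.28959496; term = 0.28959496²·(1 − 0.07977387)·2.072/381 = 4.1970227 × 10^-4.
Sum = 0.0014098064.
SE = √(0.0014098064) = 0.03755.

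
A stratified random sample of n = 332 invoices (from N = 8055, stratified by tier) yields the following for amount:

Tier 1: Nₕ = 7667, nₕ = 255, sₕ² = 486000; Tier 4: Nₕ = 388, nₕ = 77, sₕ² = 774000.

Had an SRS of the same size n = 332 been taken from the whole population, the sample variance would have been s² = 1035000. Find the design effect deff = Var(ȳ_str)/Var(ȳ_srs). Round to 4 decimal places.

0.5647

Var(ȳ_str) = Σ Wₕ²(1−fₕ)sₕ²/nₕ with Wₕ = Nₕ/8055:
  Tier 1: (7667/8055)²·(1−255/7667)·486000/255 = 1669.2673
  Tier 4: (388/8055)²·(1−77/388)·774000/77 = 18.694388
  → Var(ȳ_str) = 1687.9617.
Var(ȳ_srs) = (1 − 332/8055)·1035000/332 = 2988.9783.
deff = 1687.9617 / 2988.9783 = 0.5647.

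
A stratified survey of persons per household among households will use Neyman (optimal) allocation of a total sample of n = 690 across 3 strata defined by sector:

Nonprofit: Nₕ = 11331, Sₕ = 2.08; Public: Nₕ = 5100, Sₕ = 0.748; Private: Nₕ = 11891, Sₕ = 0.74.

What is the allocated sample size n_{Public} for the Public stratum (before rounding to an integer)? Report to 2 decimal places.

Neyman allocation: nₕ = n·NₕSₕ / Σⱼ NⱼSⱼ.
Σ NⱼSⱼ = 11331·2.08 + 5100·0.748 + 11891·0.74 = 36182.62.
n_{Public} = 690·5100·0.748 / 36182.62 = 72.75.

72.75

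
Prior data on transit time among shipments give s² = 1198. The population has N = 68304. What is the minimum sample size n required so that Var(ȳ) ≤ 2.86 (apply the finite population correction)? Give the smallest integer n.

417

Without fpc, n₀ = s²/D = 1198/2.86 = 418.8811.
With fpc, (1 − n/N)·s²/n ≤ D requires n ≥ n₀/(1 + n₀/N) = 418.8811/(1 + 418.8811/68304) = 416.3279.
Rounding up, n = 417.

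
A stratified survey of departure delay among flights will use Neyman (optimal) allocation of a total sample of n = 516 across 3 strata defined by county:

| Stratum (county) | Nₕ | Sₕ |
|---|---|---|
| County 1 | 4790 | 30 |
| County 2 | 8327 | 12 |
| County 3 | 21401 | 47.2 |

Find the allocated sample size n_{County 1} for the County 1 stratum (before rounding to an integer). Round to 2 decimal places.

Neyman allocation: nₕ = n·NₕSₕ / Σⱼ NⱼSⱼ.
Σ NⱼSⱼ = 4790·30 + 8327·12 + 21401·47.2 = 1.2537512 × 10^6.
n_{County 1} = 516·4790·30 / (1.2537512 × 10^6) = 59.14.

59.14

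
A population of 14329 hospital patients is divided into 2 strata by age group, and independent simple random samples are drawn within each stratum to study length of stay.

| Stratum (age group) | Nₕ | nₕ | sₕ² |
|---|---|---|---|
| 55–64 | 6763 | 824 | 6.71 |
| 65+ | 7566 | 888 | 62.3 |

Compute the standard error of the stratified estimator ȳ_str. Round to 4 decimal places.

0.1373

Var(ȳ_str) = Σₕ Wₕ²(1 − fₕ)sₕ²/nₕ with Wₕ = Nₕ/N, N = 14329.
55–64: Wₕ = 0.47197990; term = 0.47197990²·(1 − 0.12183942)·6.71/824 = 0.0015930018.
65+: Wₕ = 0.52802010; term = 0.52802010²·(1 − 0.11736717)·62.3/888 = 0.017264582.
Sum = 0.018857584.
SE = √(0.018857584) = 0.1373.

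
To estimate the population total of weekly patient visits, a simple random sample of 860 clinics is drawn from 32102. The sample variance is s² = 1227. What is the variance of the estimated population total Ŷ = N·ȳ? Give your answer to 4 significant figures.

Var(Ŷ) = N²·Var(ȳ) = N²·(1 − n/N)·s²/n.
f = 860/32102 = 0.02678961; Var(ȳ) = 0.97321039·1227/860 = 1.3885223.
Var(Ŷ) = 32102² · 1.3885223 = 1.4309256 × 10^9.

1.431 × 10^9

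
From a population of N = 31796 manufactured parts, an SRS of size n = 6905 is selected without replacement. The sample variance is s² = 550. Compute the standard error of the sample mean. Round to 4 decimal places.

0.2497

Under SRS without replacement, Var(ȳ) = (1 − f)·s²/n with f = n/N = 6905/31796 = 0.21716568.
Var(ȳ) = (1 − 0.21716568)·550/6905 = 0.78283432·0.079652426 = 0.062354652.
SE(ȳ) = √(0.062354652) = 0.2497.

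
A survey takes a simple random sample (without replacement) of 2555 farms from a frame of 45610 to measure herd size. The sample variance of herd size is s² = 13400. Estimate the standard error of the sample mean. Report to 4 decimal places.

2.2250

Under SRS without replacement, Var(ȳ) = (1 − f)·s²/n with f = n/N = 2555/45610 = 0.05601842.
Var(ȳ) = (1 − 0.05601842)·13400/2555 = 0.94398158·5.2446184 = 4.9508232.
SE(ȳ) = √(4.9508232) = 2.2250.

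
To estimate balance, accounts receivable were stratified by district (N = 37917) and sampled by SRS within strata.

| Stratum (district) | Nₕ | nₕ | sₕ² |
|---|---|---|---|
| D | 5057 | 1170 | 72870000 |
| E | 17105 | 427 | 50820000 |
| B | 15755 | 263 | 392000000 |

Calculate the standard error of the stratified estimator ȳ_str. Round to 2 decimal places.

526.79

Var(ȳ_str) = Σₕ Wₕ²(1 − fₕ)sₕ²/nₕ with Wₕ = Nₕ/N, N = 37917.
D: Wₕ = 0.13337026; term = 0.13337026²·(1 − 0.23136247)·72870000/1170 = 851.53493.
E: Wₕ = 0.45111691; term = 0.45111691²·(1 − 0.02496346)·50820000/427 = 23615.976.
B: Wₕ = 0.41551283; term = 0.41551283²·(1 − 0.01669311)·392000000/263 = 253039.47.
Sum = 277506.98.
SE = √(277506.98) = 526.79.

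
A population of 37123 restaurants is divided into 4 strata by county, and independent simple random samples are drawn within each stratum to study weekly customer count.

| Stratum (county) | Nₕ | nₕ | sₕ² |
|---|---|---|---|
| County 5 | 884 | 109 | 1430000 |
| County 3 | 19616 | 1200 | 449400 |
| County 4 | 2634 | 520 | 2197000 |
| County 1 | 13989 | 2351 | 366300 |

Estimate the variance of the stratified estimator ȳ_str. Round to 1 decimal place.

Var(ȳ_str) = Σₕ Wₕ²(1 − fₕ)sₕ²/nₕ with Wₕ = Nₕ/N, N = 37123.
County 5: Wₕ = 0.02381273; term = 0.02381273²·(1 − 0.12330317)·1430000/109 = 6.5219487.
County 3: Wₕ = 0.52840557; term = 0.52840557²·(1 − 0.06117455)·449400/1200 = 98.168341.
County 4: Wₕ = 0.07095332; term = 0.07095332²·(1 − 0.19741838)·2197000/520 = 17.071093.
County 1: Wₕ = 0.37682838; term = 0.37682838²·(1 − 0.16806062)·366300/2351 = 18.40616.
Sum = 140.16754.

140.2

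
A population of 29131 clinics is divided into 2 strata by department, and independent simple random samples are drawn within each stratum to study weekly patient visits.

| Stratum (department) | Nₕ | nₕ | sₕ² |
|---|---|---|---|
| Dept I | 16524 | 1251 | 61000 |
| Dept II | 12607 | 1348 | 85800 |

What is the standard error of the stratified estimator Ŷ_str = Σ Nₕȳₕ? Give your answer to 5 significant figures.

146080

Var(Ŷ_str) = Σₕ Nₕ²(1 − fₕ)sₕ²/nₕ.
Dept I: 16524²·(1 − 1251/16524)·61000/1251 = 1.2305863 × 10^10.
Dept II: 12607²·(1 − 1348/12607)·85800/1348 = 9.0346008 × 10^9.
Sum = 2.1340464 × 10^10.
SE = √(2.1340464 × 10^10) = 146080.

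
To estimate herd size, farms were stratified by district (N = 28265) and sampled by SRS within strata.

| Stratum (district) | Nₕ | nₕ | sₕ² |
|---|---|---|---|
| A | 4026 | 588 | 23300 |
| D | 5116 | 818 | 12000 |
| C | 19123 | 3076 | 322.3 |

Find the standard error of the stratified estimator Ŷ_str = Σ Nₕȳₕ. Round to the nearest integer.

Var(Ŷ_str) = Σₕ Nₕ²(1 − fₕ)sₕ²/nₕ.
A: 4026²·(1 − 588/4026)·23300/588 = 5.4847677 × 10^8.
D: 5116²·(1 − 818/5116)·12000/818 = 3.2257068 × 10^8.
C: 19123²·(1 − 3076/19123)·322.3/3076 = 3.2153174 × 10^7.
Sum = 9.0320062 × 10^8.
SE = √(9.0320062 × 10^8) = 30053.

30053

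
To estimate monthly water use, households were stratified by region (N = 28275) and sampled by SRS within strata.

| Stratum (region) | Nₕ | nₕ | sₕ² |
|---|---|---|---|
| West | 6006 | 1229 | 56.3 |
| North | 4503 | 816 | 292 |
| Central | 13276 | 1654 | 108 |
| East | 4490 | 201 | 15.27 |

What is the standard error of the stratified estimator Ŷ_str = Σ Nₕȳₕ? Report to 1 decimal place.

4335.1

Var(Ŷ_str) = Σₕ Nₕ²(1 − fₕ)sₕ²/nₕ.
West: 6006²·(1 − 1229/6006)·56.3/1229 = 1.3143078 × 10^6.
North: 4503²·(1 − 816/4503)·292/816 = 5.9411125 × 10^6.
Central: 13276²·(1 − 1654/13276)·108/1654 = 1.0074798 × 10^7.
East: 4490²·(1 − 201/4490)·15.27/201 = 1.4630035 × 10^6.
Sum = 1.8793222 × 10^7.
SE = √(1.8793222 × 10^7) = 4335.1.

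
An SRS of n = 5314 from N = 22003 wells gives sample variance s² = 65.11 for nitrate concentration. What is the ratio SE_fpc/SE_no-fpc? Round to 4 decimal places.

f = n/N = 5314/22003 = 0.24151252.
SE_no-fpc = √(s²/n) = 0.11069119; SE_fpc = √((1−f)s²/n) = 0.096402274.
Ratio = √(1−f) = 0.87091187.

0.8709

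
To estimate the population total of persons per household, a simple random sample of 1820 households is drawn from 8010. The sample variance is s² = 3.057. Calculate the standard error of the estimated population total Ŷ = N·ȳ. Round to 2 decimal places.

288.58

Var(Ŷ) = N²·Var(ȳ) = N²·(1 − n/N)·s²/n.
f = 1820/8010 = 0.22721598; Var(ȳ) = 0.77278402·3.057/1820 = 0.0012980224.
Var(Ŷ) = 8010² · 0.0012980224 = 83281.247.
SE(Ŷ) = √(83281.247) = 288.58.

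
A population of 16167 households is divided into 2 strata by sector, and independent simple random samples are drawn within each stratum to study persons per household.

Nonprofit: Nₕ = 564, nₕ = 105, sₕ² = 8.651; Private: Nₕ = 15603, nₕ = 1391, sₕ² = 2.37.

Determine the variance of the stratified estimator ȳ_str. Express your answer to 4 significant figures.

0.001527

Var(ȳ_str) = Σₕ Wₕ²(1 − fₕ)sₕ²/nₕ with Wₕ = Nₕ/N, N = 16167.
Nonprofit: Wₕ = 0.03488588; term = 0.03488588²·(1 − 0.18617021)·8.651/105 = 8.1603714 × 10^-5.
Private: Wₕ = 0.96511412; term = 0.96511412²·(1 − 0.08914952)·2.37/1391 = 0.0014455251.
Sum = 0.0015271288.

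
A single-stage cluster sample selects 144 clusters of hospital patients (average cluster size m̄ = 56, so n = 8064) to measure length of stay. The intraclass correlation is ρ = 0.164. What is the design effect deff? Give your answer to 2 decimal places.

deff = 1 + (56 − 1)·0.164 = 1 + 9.02 = 10.02.

10.02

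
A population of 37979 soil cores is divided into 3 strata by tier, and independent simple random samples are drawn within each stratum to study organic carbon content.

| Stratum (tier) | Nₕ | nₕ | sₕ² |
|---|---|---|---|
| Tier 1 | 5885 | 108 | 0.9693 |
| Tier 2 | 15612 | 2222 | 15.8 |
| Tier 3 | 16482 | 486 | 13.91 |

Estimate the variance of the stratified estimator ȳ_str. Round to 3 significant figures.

Var(ȳ_str) = Σₕ Wₕ²(1 − fₕ)sₕ²/nₕ with Wₕ = Nₕ/N, N = 37979.
Tier 1: Wₕ = 0.15495405; term = 0.15495405²·(1 − 0.01835174)·0.9693/108 = 2.1154182 × 10^-4.
Tier 2: Wₕ = 0.41106928; term = 0.41106928²·(1 − 0.14232642)·15.8/2222 = 0.0010305406.
Tier 3: Wₕ = 0.43397667; term = 0.43397667²·(1 − 0.02948671)·13.91/486 = 0.0052314866.
Sum = 0.006473569.

0.00647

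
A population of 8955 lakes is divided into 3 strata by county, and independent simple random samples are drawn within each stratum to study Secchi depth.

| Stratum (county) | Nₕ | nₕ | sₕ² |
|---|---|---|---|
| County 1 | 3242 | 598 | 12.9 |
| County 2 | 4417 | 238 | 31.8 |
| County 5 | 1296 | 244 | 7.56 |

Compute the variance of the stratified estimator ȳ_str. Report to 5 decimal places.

0.03359

Var(ȳ_str) = Σₕ Wₕ²(1 − fₕ)sₕ²/nₕ with Wₕ = Nₕ/N, N = 8955.
County 1: Wₕ = 0.36203238; term = 0.36203238²·(1 − 0.18445404)·12.9/598 = 0.002305854.
County 2: Wₕ = 0.49324400; term = 0.49324400²·(1 − 0.05388273)·31.8/238 = 0.030755214.
County 5: Wₕ = 0.14472362; term = 0.14472362²·(1 − 0.18827160)·7.56/244 = 5.267706 × 10^-4.
Sum = 0.033587839.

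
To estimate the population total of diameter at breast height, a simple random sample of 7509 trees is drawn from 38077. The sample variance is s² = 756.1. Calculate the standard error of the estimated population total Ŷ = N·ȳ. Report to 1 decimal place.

Var(Ŷ) = N²·Var(ȳ) = N²·(1 − n/N)·s²/n.
f = 7509/38077 = 0.19720566; Var(ȳ) = 0.80279434·756.1/7509 = 0.080835371.
Var(Ŷ) = 38077² · 0.080835371 = 1.171998 × 10^8.
SE(Ŷ) = √(1.171998 × 10^8) = 10825.9.

10825.9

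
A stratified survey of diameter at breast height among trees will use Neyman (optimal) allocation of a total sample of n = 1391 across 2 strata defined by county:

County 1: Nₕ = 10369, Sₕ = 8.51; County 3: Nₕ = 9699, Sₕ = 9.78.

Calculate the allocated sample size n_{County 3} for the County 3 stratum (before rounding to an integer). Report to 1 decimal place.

720.6

Neyman allocation: nₕ = n·NₕSₕ / Σⱼ NⱼSⱼ.
Σ NⱼSⱼ = 10369·8.51 + 9699·9.78 = 183096.41.
n_{County 3} = 1391·9699·9.78 / 183096.41 = 720.6.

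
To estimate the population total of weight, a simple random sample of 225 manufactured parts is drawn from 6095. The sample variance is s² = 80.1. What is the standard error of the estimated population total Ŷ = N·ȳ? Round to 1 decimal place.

Var(Ŷ) = N²·Var(ȳ) = N²·(1 − n/N)·s²/n.
f = 225/6095 = 0.03691550; Var(ȳ) = 0.96308450·80.1/225 = 0.34285808.
Var(Ŷ) = 6095² · 0.34285808 = 1.2736843 × 10^7.
SE(Ŷ) = √(1.2736843 × 10^7) = 3568.9.

3568.9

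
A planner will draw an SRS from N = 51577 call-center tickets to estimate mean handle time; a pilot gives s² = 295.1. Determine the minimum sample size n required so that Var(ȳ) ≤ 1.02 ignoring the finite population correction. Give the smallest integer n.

290

Without fpc, n₀ = s²/D = 295.1/1.02 = 289.3137.
Rounding up, n = 290.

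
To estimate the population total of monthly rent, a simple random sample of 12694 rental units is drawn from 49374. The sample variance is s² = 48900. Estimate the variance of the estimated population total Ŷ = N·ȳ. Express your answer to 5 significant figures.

6.9765 × 10^9

Var(Ŷ) = N²·Var(ȳ) = N²·(1 − n/N)·s²/n.
f = 12694/49374 = 0.25709888; Var(ȳ) = 0.74290112·48900/12694 = 2.8618138.
Var(Ŷ) = 49374² · 2.8618138 = 6.9765064 × 10^9.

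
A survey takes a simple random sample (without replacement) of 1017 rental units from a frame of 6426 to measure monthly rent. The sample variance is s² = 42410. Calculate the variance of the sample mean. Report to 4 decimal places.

Under SRS without replacement, Var(ȳ) = (1 − f)·s²/n with f = n/N = 1017/6426 = 0.15826331.
Var(ȳ) = (1 − 0.15826331)·42410/1017 = 0.84173669·41.701082 = 35.101331.

35.1013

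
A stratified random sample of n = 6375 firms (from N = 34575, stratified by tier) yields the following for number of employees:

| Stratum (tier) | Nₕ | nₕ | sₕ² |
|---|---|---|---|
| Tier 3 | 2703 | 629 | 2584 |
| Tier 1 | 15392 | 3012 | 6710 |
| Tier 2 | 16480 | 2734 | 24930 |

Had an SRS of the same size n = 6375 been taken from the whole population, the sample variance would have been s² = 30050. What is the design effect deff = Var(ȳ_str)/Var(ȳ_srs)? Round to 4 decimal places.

Var(ȳ_str) = Σ Wₕ²(1−fₕ)sₕ²/nₕ with Wₕ = Nₕ/34575:
  Tier 3: (2703/34575)²·(1−629/2703)·2584/629 = 0.019265145
  Tier 1: (15392/34575)²·(1−3012/15392)·6710/3012 = 0.35510671
  Tier 2: (16480/34575)²·(1−2734/16480)·24930/2734 = 1.727957
  → Var(ȳ_str) = 2.1023289.
Var(ȳ_srs) = (1 − 6375/34575)·30050/6375 = 3.8446004.
deff = 2.1023289 / 3.8446004 = 0.5468.

0.5468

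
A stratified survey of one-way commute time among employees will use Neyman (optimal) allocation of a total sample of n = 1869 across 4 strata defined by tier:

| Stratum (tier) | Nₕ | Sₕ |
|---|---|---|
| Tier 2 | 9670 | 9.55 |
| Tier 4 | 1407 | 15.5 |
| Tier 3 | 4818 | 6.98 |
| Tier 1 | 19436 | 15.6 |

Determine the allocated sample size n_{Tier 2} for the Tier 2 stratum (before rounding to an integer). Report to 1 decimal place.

382.7

Neyman allocation: nₕ = n·NₕSₕ / Σⱼ NⱼSⱼ.
Σ NⱼSⱼ = 9670·9.55 + 1407·15.5 + 4818·6.98 + 19436·15.6 = 450988.24.
n_{Tier 2} = 1869·9670·9.55 / 450988.24 = 382.7.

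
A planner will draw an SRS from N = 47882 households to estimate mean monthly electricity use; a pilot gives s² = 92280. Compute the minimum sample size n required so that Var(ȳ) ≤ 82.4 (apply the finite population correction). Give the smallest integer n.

Without fpc, n₀ = s²/D = 92280/82.4 = 1119.9029.
With fpc, (1 − n/N)·s²/n ≤ D requires n ≥ n₀/(1 + n₀/N) = 1119.9029/(1 + 1119.9029/47882) = 1094.3083.
Rounding up, n = 1095.

1095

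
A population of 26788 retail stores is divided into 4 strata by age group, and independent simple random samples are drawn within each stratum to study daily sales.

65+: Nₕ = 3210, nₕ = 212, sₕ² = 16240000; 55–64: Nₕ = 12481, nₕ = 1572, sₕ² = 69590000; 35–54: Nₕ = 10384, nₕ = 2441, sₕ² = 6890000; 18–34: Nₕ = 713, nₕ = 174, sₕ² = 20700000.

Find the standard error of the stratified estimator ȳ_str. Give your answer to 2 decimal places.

Var(ȳ_str) = Σₕ Wₕ²(1 − fₕ)sₕ²/nₕ with Wₕ = Nₕ/N, N = 26788.
65+: Wₕ = 0.11982977; term = 0.11982977²·(1 − 0.06604361)·16240000/212 = 1027.3212.
55–64: Wₕ = 0.46591758; term = 0.46591758²·(1 − 0.12595145)·69590000/1572 = 8399.3957.
35–54: Wₕ = 0.38763626; term = 0.38763626²·(1 − 0.23507319)·6890000/2441 = 324.42933.
18–34: Wₕ = 0.02661640; term = 0.02661640²·(1 − 0.24403927)·20700000/174 = 63.711644.
Sum = 9814.8579.
SE = √(9814.8579) = 99.07.

99.07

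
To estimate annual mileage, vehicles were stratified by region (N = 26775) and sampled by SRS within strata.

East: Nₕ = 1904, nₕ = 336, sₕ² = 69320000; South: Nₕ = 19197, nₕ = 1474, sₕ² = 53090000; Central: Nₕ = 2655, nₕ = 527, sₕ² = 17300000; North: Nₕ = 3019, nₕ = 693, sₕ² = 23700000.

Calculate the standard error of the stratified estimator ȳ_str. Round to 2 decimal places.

136.18

Var(ȳ_str) = Σₕ Wₕ²(1 − fₕ)sₕ²/nₕ with Wₕ = Nₕ/N, N = 26775.
East: Wₕ = 0.07111111; term = 0.07111111²·(1 − 0.17647059)·69320000/336 = 859.15856.
South: Wₕ = 0.71697479; term = 0.71697479²·(1 − 0.07678283)·53090000/1474 = 17093.338.
Central: Wₕ = 0.09915966; term = 0.09915966²·(1 − 0.19849341)·17300000/527 = 258.70968.
North: Wₕ = 0.11275444; term = 0.11275444²·(1 − 0.22954621)·23700000/693 = 334.98779.
Sum = 18546.194.
SE = √(18546.194) = 136.18.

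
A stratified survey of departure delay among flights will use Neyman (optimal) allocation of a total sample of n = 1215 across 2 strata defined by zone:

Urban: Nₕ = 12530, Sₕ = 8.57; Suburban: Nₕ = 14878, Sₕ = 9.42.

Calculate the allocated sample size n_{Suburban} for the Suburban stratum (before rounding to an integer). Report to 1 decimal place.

Neyman allocation: nₕ = n·NₕSₕ / Σⱼ NⱼSⱼ.
Σ NⱼSⱼ = 12530·8.57 + 14878·9.42 = 247532.86.
n_{Suburban} = 1215·14878·9.42 / 247532.86 = 687.9.

687.9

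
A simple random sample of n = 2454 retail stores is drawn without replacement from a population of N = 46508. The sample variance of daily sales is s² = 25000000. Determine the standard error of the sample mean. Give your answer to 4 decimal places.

98.2339

Under SRS without replacement, Var(ȳ) = (1 − f)·s²/n with f = n/N = 2454/46508 = 0.05276512.
Var(ȳ) = (1 − 0.05276512)·25000000/2454 = 0.94723488·10187.449 = 9649.9071.
SE(ȳ) = √(9649.9071) = 98.2339.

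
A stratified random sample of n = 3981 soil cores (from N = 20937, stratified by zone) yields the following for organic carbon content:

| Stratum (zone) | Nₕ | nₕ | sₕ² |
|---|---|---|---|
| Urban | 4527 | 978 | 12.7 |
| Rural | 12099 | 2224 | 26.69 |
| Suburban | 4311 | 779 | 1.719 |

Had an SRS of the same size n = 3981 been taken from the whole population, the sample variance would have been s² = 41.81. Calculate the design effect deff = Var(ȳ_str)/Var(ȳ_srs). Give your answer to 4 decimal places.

0.4495

Var(ȳ_str) = Σ Wₕ²(1−fₕ)sₕ²/nₕ with Wₕ = Nₕ/20937:
  Urban: (4527/20937)²·(1−978/4527)·12.7/978 = 4.7594027 × 10^-4
  Rural: (12099/20937)²·(1−2224/12099)·26.69/2224 = 0.0032709316
  Suburban: (4311/20937)²·(1−779/4311)·1.719/779 = 7.6649307 × 10^-5
  → Var(ȳ_str) = 0.0038235212.
Var(ȳ_srs) = (1 − 3981/20937)·41.81/3981 = 0.0085054431.
deff = 0.0038235212 / 0.0085054431 = 0.4495.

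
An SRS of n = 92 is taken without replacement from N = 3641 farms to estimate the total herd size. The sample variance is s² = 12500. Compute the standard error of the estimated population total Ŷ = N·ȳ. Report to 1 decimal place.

Var(Ŷ) = N²·Var(ȳ) = N²·(1 − n/N)·s²/n.
f = 92/3641 = 0.02526778; Var(ȳ) = 0.97473222·12500/92 = 132.43644.
Var(Ŷ) = 3641² · 132.43644 = 1.7556941 × 10^9.
SE(Ŷ) = √(1.7556941 × 10^9) = 41901.0.

41901.0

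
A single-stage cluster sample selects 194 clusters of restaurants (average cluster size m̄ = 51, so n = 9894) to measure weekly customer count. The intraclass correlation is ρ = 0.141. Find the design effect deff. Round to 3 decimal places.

8.050

deff = 1 + (51 − 1)·0.141 = 1 + 7.05 = 8.05.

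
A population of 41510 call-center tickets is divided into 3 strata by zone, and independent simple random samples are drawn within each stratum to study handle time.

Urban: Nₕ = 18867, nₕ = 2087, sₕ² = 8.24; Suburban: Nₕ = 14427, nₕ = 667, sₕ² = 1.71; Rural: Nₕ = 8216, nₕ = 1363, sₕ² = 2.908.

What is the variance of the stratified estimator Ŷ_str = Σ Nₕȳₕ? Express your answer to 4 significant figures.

1.879 × 10^6

Var(Ŷ_str) = Σₕ Nₕ²(1 − fₕ)sₕ²/nₕ.
Urban: 18867²·(1 − 2087/18867)·8.24/2087 = 1.2499699 × 10^6.
Suburban: 14427²·(1 − 667/14427)·1.71/667 = 508937.84.
Rural: 8216²·(1 − 1363/8216)·2.908/1363 = 120126.74.
Sum = 1.8790345 × 10^6.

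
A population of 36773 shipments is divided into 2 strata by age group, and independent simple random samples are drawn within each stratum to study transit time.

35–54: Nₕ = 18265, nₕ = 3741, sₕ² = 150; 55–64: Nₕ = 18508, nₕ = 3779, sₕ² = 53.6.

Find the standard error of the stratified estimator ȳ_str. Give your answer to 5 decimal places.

Var(ȳ_str) = Σₕ Wₕ²(1 − fₕ)sₕ²/nₕ with Wₕ = Nₕ/N, N = 36773.
35–54: Wₕ = 0.49669595; term = 0.49669595²·(1 − 0.20481796)·150/3741 = 0.0078659529.
55–64: Wₕ = 0.50330405; term = 0.50330405²·(1 − 0.20418198)·53.6/3779 = 0.0028593185.
Sum = 0.010725271.
SE = √(0.010725271) = 0.10356.

0.10356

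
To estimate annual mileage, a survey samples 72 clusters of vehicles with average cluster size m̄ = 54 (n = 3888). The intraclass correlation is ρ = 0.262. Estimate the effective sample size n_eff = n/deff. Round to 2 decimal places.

261.19

deff = 1 + (54 − 1)·0.262 = 1 + 13.886 = 14.886.
n_eff = 3888 / 14.886 = 261.19.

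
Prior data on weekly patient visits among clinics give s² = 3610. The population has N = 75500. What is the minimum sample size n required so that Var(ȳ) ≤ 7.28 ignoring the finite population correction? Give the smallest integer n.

Without fpc, n₀ = s²/D = 3610/7.28 = 495.8791.
Rounding up, n = 496.

496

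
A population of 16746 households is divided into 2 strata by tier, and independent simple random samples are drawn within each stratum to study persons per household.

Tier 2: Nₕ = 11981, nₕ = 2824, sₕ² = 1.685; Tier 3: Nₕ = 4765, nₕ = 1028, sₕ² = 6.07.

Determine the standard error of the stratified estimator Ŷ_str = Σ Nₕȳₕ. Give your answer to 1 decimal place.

Var(Ŷ_str) = Σₕ Nₕ²(1 − fₕ)sₕ²/nₕ.
Tier 2: 11981²·(1 − 2824/11981)·1.685/2824 = 65460.828.
Tier 3: 4765²·(1 − 1028/4765)·6.07/1028 = 105143.29.
Sum = 170604.12.
SE = √(170604.12) = 413.0.

413.0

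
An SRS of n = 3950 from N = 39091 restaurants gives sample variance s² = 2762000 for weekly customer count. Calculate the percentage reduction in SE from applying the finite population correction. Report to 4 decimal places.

5.1868

f = n/N = 3950/39091 = 0.10104628.
SE_no-fpc = √(s²/n) = 26.443156; SE_fpc = √((1−f)s²/n) = 25.071595.
Ratio = √(1−f) = 0.94813170. Reduction = 100·(1 − 0.94813170) = 5.1868%.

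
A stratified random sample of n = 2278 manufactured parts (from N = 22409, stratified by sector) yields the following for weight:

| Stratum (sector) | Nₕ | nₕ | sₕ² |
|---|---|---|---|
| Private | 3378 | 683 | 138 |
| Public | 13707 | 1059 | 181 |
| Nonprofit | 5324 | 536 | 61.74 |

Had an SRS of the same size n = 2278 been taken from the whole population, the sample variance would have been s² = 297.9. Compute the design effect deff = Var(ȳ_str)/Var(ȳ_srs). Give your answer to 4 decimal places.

0.5832

Var(ȳ_str) = Σ Wₕ²(1−fₕ)sₕ²/nₕ with Wₕ = Nₕ/22409:
  Private: (3378/22409)²·(1−683/3378)·138/683 = 0.0036629572
  Public: (13707/22409)²·(1−1059/13707)·181/1059 = 0.059006782
  Nonprofit: (5324/22409)²·(1−536/5324)·61.74/536 = 0.0058472151
  → Var(ȳ_str) = 0.068516954.
Var(ȳ_srs) = (1 − 2278/22409)·297.9/2278 = 0.11747884.
deff = 0.068516954 / 0.11747884 = 0.5832.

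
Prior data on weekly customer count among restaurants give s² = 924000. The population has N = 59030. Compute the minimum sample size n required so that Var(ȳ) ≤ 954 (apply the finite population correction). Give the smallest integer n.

953

Without fpc, n₀ = s²/D = 924000/954 = 968.5535.
With fpc, (1 − n/N)·s²/n ≤ D requires n ≥ n₀/(1 + n₀/N) = 968.5535/(1 + 968.5535/59030) = 952.9182.
Rounding up, n = 953.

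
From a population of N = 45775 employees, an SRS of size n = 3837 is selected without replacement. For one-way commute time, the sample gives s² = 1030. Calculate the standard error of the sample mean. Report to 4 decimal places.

0.4959

Under SRS without replacement, Var(ȳ) = (1 − f)·s²/n with f = n/N = 3837/45775 = 0.08382305.
Var(ȳ) = (1 − 0.08382305)·1030/3837 = 0.91617695·0.26843888 = 0.24593752.
SE(ȳ) = √(0.24593752) = 0.4959.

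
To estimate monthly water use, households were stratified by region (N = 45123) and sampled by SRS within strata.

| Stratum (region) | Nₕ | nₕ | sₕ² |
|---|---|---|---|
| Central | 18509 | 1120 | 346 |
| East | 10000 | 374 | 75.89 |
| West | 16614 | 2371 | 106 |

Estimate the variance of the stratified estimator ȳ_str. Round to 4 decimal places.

Var(ȳ_str) = Σₕ Wₕ²(1 − fₕ)sₕ²/nₕ with Wₕ = Nₕ/N, N = 45123.
Central: Wₕ = 0.41018993; term = 0.41018993²·(1 − 0.06051110)·346/1120 = 0.048833709.
East: Wₕ = 0.22161647; term = 0.22161647²·(1 − 0.03740000)·75.89/374 = 0.0095931862.
West: Wₕ = 0.36819360; term = 0.36819360²·(1 − 0.14271097)·106/2371 = 0.0051958196.
Sum = 0.063622715.

0.0636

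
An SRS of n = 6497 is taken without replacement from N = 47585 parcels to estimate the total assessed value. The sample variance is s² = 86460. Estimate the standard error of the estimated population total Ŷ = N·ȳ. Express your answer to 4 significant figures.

Var(Ŷ) = N²·Var(ȳ) = N²·(1 − n/N)·s²/n.
f = 6497/47585 = 0.13653462; Var(ȳ) = 0.86346538·86460/6497 = 11.490721.
Var(Ŷ) = 47585² · 11.490721 = 2.601881 × 10^10.
SE(Ŷ) = √(2.601881 × 10^10) = 161300.

161300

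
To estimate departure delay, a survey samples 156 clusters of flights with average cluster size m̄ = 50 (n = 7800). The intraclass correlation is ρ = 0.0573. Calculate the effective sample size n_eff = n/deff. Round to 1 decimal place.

2048.5

deff = 1 + (50 − 1)·0.0573 = 1 + 2.8077 = 3.8077.
n_eff = 7800 / 3.8077 = 2048.5.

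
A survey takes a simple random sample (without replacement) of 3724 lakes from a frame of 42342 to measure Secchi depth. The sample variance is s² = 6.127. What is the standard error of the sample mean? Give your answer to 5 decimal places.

Under SRS without replacement, Var(ȳ) = (1 − f)·s²/n with f = n/N = 3724/42342 = 0.08795050.
Var(ȳ) = (1 − 0.08795050)·6.127/3724 = 0.91204950·0.0016452739 = 0.0015005712.
SE(ȳ) = √(0.0015005712) = 0.03874.

0.03874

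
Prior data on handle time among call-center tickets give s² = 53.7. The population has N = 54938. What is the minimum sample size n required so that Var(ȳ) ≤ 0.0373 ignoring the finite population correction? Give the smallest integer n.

Without fpc, n₀ = s²/D = 53.7/0.0373 = 1439.6783.
Rounding up, n = 1440.

1440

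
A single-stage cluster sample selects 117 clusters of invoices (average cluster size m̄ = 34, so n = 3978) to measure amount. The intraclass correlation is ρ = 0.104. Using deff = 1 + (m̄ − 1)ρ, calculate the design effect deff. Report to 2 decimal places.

deff = 1 + (34 − 1)·0.104 = 1 + 3.432 = 4.432.

4.43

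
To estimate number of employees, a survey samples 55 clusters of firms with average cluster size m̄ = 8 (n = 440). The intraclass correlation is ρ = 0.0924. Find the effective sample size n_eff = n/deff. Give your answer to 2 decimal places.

deff = 1 + (8 − 1)·0.0924 = 1 + 0.6468 = 1.6468.
n_eff = 440 / 1.6468 = 267.18.

267.18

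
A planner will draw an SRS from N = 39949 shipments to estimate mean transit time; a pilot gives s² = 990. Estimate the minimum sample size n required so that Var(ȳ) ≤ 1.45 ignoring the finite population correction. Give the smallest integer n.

Without fpc, n₀ = s²/D = 990/1.45 = 682.7586.
Rounding up, n = 683.

683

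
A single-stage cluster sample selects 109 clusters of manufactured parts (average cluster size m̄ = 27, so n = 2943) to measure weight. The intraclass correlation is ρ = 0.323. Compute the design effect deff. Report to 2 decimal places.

9.40

deff = 1 + (27 − 1)·0.323 = 1 + 8.398 = 9.398.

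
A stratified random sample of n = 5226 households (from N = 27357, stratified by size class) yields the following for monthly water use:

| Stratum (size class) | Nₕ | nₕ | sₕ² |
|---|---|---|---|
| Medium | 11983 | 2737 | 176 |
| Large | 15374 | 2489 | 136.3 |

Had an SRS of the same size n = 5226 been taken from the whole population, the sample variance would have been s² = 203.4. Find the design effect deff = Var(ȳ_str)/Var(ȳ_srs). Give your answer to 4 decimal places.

0.7627

Var(ȳ_str) = Σ Wₕ²(1−fₕ)sₕ²/nₕ with Wₕ = Nₕ/27357:
  Medium: (11983/27357)²·(1−2737/11983)·176/2737 = 0.0095196368
  Large: (15374/27357)²·(1−2489/15374)·136.3/2489 = 0.014494569
  → Var(ȳ_str) = 0.024014206.
Var(ȳ_srs) = (1 − 5226/27357)·203.4/5226 = 0.031485755.
deff = 0.024014206 / 0.031485755 = 0.7627.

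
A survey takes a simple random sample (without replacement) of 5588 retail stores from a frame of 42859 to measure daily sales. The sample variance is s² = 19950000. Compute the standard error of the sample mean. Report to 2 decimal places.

Under SRS without replacement, Var(ȳ) = (1 − f)·s²/n with f = n/N = 5588/42859 = 0.13038102.
Var(ȳ) = (1 − 0.13038102)·19950000/5588 = 0.86961898·3570.1503 = 3104.6705.
SE(ȳ) = √(3104.6705) = 55.72.

55.72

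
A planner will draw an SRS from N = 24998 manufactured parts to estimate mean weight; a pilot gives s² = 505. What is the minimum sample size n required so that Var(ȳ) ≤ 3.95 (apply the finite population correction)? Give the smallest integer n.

128

Without fpc, n₀ = s²/D = 505/3.95 = 127.8481.
With fpc, (1 − n/N)·s²/n ≤ D requires n ≥ n₀/(1 + n₀/N) = 127.8481/(1 + 127.8481/24998) = 127.1976.
Rounding up, n = 128.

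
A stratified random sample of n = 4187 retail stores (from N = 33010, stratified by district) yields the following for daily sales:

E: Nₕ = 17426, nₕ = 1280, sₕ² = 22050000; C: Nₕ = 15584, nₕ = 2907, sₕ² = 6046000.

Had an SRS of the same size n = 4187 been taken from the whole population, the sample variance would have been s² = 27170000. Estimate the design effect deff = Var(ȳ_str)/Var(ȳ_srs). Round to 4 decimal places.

Var(ȳ_str) = Σ Wₕ²(1−fₕ)sₕ²/nₕ with Wₕ = Nₕ/33010:
  E: (17426/33010)²·(1−1280/17426)·22050000/1280 = 4448.0559
  C: (15584/33010)²·(1−2907/15584)·6046000/2907 = 377.07479
  → Var(ȳ_str) = 4825.1307.
Var(ȳ_srs) = (1 − 4187/33010)·27170000/4187 = 5666.0491.
deff = 4825.1307 / 5666.0491 = 0.8516.

0.8516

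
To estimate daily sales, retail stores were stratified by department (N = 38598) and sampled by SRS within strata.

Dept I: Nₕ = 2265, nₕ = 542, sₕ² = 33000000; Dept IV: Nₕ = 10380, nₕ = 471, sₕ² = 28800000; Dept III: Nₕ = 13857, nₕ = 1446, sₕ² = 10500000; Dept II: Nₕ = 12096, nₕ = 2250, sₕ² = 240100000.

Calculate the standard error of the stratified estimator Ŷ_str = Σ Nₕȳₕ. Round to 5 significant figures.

4.5260 × 10^6

Var(Ŷ_str) = Σₕ Nₕ²(1 − fₕ)sₕ²/nₕ.
Dept I: 2265²·(1 − 542/2265)·33000000/542 = 2.3761187 × 10^11.
Dept IV: 10380²·(1 − 471/10380)·28800000/471 = 6.2892486 × 10^12.
Dept III: 13857²·(1 − 1446/13857)·10500000/1446 = 1.2488118 × 10^12.
Dept II: 12096²·(1 − 2250/12096)·240100000/2250 = 1.2708996 × 10^13.
Sum = 2.0484668 × 10^13.
SE = √(2.0484668 × 10^13) = 4.5260 × 10^6.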